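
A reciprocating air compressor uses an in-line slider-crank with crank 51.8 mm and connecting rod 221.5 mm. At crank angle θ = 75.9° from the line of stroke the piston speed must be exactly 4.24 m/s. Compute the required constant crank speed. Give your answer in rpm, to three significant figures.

For an in-line slider-crank, |v_piston| = rω|sinθ|·[1 + r cosθ/√(L² − r² sin²θ)].
With r = 0.0518 m, L = 0.2215 m, θ = 75.9°: the bracketed kinematic factor |dx/dθ| = 0.053178 m.
ω = v/|dx/dθ| = 4.24/0.053178 = 79.732 rad/s.
N = 60ω/(2π) = 761.38 rpm.

761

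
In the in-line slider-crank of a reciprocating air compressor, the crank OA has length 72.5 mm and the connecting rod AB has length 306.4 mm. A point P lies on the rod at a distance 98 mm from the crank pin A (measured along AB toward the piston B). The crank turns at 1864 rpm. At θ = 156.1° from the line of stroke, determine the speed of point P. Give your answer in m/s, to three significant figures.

ω = 195.2 rad/s.  Crank-pin speed |V_A| = rω = 14.152 m/s, perpendicular to OA.
Rod angle: sinφ = −(r/L) sinθ ⇒ φ = -5.501°; ω_rod = −rω cosθ/√(L²−r²sin²θ) = +42.422 rad/s.
V_P = V_A + ω_rod × AP, with AP = 0.098 m along the rod.
Components: V_Px = −rω sinθ − a·ω_rod·sinφ = -5.3349 m/s;  V_Py = rω cosθ + a·ω_rod·cosφ = -8.8001 m/s.
|V_P| = √(V_Px² + V_Py²) = 10.291 m/s.

10.3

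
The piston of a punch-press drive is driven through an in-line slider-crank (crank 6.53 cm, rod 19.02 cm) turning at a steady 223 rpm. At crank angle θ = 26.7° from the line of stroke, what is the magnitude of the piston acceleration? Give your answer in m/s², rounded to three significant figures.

39.4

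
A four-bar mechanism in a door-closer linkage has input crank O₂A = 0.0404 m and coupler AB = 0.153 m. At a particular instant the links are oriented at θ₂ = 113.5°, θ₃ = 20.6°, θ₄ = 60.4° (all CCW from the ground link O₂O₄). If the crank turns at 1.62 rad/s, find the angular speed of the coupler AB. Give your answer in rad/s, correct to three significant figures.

0.534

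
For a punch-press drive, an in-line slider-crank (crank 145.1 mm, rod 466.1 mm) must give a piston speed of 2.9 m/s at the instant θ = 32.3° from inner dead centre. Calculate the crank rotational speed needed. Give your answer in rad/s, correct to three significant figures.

29.5

For an in-line slider-crank, |v_piston| = rω|sinθ|·[1 + r cosθ/√(L² − r² sin²θ)].
With r = 0.1451 m, L = 0.4661 m, θ = 32.3°: the bracketed kinematic factor |dx/dθ| = 0.098225 m.
ω = v/|dx/dθ| = 2.9/0.098225 = 29.524 rad/s.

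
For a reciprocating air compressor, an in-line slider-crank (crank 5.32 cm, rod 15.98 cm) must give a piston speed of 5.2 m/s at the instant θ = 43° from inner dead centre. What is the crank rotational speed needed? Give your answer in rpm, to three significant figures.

1090

For an in-line slider-crank, |v_piston| = rω|sinθ|·[1 + r cosθ/√(L² − r² sin²θ)].
With r = 0.0532 m, L = 0.1598 m, θ = 43°: the bracketed kinematic factor |dx/dθ| = 0.045353 m.
ω = v/|dx/dθ| = 5.2/0.045353 = 114.66 rad/s.
N = 60ω/(2π) = 1094.9 rpm.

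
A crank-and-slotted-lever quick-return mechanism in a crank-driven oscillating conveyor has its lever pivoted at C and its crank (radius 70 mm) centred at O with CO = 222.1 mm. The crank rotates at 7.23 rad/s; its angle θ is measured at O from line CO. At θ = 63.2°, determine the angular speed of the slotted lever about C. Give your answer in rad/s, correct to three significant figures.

1.26

ω = 7.23 rad/s
Crank pin A relative to C: A = (d + r cosθ, r sinθ); lever angle φ = atan2(r sinθ, d + r cosθ).
Differentiating tanφ: φ̇ = rω(d cosθ + r)/(d² + r² + 2dr cosθ).
d² + r² + 2dr cosθ = |CA|² = 0.068248 m²;  d cosθ + r = +0.17014 m.
|ω_lever| = |0.07·7.23·+0.17014| / 0.068248 = 1.2617 rad/s.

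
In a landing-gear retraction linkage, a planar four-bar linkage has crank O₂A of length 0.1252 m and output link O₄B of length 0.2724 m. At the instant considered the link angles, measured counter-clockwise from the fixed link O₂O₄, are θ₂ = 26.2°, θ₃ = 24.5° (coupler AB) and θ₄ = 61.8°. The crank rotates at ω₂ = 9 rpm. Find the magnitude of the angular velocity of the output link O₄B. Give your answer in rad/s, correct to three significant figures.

0.0212

ω₂ = 0.9425 rad/s (from 9 rpm).
Differentiating the loop-closure r₂e^{iθ₂}+r₃e^{iθ₃}=r₁+r₄e^{iθ₄} gives r₂ω₂e^{iθ₂}+r₃ω₃e^{iθ₃}=r₄ω₄e^{iθ₄}.
Eliminating the other unknown: ω₄ = r₂ω₂ sin(θ₂−θ₃) / [r₄ sin(θ₄−θ₃)].
Numerator sine = +0.02967; denominator sine = +0.60599.
Result = 0.1252·0.9425·(+0.02967) / (0.2724·(+0.60599)) = +0.021206 rad/s; magnitude 0.021206 rad/s.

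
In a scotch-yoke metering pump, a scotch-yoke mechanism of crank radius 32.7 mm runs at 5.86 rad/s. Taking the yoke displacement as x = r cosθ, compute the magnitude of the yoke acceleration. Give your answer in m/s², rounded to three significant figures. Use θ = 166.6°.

1.09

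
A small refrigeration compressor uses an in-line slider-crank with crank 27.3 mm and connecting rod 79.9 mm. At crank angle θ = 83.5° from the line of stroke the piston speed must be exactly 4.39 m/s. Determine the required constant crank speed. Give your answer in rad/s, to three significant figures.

For an in-line slider-crank, |v_piston| = rω|sinθ|·[1 + r cosθ/√(L² − r² sin²θ)].
With r = 0.0273 m, L = 0.0799 m, θ = 83.5°: the bracketed kinematic factor |dx/dθ| = 0.02824 m.
ω = v/|dx/dθ| = 4.39/0.02824 = 155.45 rad/s.

155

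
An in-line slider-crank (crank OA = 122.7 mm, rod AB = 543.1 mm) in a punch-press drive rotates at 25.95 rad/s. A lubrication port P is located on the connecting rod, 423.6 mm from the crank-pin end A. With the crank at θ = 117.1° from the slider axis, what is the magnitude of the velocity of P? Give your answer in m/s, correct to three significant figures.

2.62

ω = 25.95 rad/s.  Crank-pin speed |V_A| = rω = 3.1841 m/s, perpendicular to OA.
Rod angle: sinφ = −(r/L) sinθ ⇒ φ = -11.603°; ω_rod = −rω cosθ/√(L²−r²sin²θ) = +2.7265 rad/s.
V_P = V_A + ω_rod × AP, with AP = 0.4236 m along the rod.
Components: V_Px = −rω sinθ − a·ω_rod·sinφ = -2.6022 m/s;  V_Py = rω cosθ + a·ω_rod·cosφ = -0.31915 m/s.
|V_P| = √(V_Px² + V_Py²) = 2.6217 m/s.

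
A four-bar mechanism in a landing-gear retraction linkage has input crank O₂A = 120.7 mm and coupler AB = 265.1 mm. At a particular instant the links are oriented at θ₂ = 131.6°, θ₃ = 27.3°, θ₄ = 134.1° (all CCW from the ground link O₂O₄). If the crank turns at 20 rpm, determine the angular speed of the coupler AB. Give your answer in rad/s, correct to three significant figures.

0.0434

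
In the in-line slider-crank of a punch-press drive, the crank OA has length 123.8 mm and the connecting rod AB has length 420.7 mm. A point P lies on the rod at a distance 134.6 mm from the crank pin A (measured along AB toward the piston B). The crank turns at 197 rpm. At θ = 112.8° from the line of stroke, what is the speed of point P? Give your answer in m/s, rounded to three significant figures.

2.36

ω = 20.63 rad/s.  Crank-pin speed |V_A| = rω = 2.554 m/s, perpendicular to OA.
Rod angle: sinφ = −(r/L) sinθ ⇒ φ = -15.740°; ω_rod = −rω cosθ/√(L²−r²sin²θ) = +2.4442 rad/s.
V_P = V_A + ω_rod × AP, with AP = 0.1346 m along the rod.
Components: V_Px = −rω sinθ − a·ω_rod·sinφ = -2.2652 m/s;  V_Py = rω cosθ + a·ω_rod·cosφ = -0.67305 m/s.
|V_P| = √(V_Px² + V_Py²) = 2.363 m/s.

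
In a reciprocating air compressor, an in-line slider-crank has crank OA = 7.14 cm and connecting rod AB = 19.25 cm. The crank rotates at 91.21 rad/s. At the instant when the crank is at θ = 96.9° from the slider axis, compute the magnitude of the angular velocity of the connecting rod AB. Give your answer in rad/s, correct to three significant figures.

ω = 91.21 rad/s
The rod makes angle φ with the slider axis where L sinφ = r sinθ; differentiating, L cosφ·φ̇ = r ω cosθ.
L cosφ = √(L² − r² sin²θ) = 0.17897 m.
|ω_rod| = r ω |cosθ| / √(L² − r² sin²θ) = 0.0714·91.21·0.12014/0.17897 = 4.3715 rad/s.

4.37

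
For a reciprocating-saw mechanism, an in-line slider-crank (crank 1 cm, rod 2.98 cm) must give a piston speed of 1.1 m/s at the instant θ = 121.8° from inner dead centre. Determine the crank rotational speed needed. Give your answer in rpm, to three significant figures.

1520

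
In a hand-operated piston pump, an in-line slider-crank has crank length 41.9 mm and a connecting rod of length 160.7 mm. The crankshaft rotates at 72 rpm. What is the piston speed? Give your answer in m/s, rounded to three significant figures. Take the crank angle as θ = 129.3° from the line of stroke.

0.203

ω = 2π·72/60 = 7.54 rad/s
For an in-line slider-crank, x = r cosθ + √(L² − r² sin²θ), so v = −rω sinθ·[1 + r cosθ/√(L² − r² sin²θ)].
With r = 0.0419 m, L = 0.1607 m, θ = 129.3°: √(L² − r² sin²θ) = 0.15739 m.
v = −0.0419·7.54·0.77384·[1 + 0.0419·-0.63338/0.15739] = -0.20325 m/s.
|v| = 0.20325 m/s.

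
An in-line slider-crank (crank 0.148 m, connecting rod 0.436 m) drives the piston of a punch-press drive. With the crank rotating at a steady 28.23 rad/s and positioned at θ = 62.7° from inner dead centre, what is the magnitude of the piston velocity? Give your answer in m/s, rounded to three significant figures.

4.32

ω = 28.23 rad/s
For an in-line slider-crank, x = r cosθ + √(L² − r² sin²θ), so v = −rω sinθ·[1 + r cosθ/√(L² − r² sin²θ)].
With r = 0.148 m, L = 0.436 m, θ = 62.7°: √(L² − r² sin²θ) = 0.41569 m.
v = −0.148·28.23·0.88862·[1 + 0.148·0.45865/0.41569] = -4.3189 m/s.
|v| = 4.3189 m/s.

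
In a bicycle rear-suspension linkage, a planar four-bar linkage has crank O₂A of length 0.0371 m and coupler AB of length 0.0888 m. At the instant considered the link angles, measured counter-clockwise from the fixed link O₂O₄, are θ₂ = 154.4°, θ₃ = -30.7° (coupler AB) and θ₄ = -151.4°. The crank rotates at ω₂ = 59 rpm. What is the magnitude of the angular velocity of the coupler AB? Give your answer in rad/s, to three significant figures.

2.43

ω₂ = 6.178 rad/s (from 59 rpm).
Differentiating the loop-closure r₂e^{iθ₂}+r₃e^{iθ₃}=r₁+r₄e^{iθ₄} gives r₂ω₂e^{iθ₂}+r₃ω₃e^{iθ₃}=r₄ω₄e^{iθ₄}.
Eliminating the other unknown: ω₃ = r₂ω₂ sin(θ₄−θ₂) / [r₃ sin(θ₃−θ₄)].
Numerator sine = +0.81106; denominator sine = +0.85985.
Result = 0.0371·6.178·(+0.81106) / (0.0888·(+0.85985)) = +2.4349 rad/s; magnitude 2.4349 rad/s.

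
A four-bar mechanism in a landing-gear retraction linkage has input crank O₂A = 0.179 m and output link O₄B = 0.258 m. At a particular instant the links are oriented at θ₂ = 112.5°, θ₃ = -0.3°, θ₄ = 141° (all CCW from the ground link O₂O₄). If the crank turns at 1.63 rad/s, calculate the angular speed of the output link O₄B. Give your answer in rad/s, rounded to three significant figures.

1.67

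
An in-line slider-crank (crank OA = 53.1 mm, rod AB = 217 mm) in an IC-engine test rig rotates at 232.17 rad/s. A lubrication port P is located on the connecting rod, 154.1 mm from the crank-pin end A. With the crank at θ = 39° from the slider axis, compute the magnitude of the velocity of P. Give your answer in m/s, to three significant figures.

9.25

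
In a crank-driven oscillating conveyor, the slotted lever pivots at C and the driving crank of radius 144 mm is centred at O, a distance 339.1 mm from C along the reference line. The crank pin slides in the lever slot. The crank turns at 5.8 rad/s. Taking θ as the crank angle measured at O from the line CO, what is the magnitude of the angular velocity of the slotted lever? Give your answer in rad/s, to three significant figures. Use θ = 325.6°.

1.64

ω = 5.8 rad/s
Crank pin A relative to C: A = (d + r cosθ, r sinθ); lever angle φ = atan2(r sinθ, d + r cosθ).
Differentiating tanφ: φ̇ = rω(d cosθ + r)/(d² + r² + 2dr cosθ).
d² + r² + 2dr cosθ = |CA|² = 0.216306 m²;  d cosθ + r = +0.4238 m.
|ω_lever| = |0.144·5.8·+0.4238| / 0.216306 = 1.6364 rad/s.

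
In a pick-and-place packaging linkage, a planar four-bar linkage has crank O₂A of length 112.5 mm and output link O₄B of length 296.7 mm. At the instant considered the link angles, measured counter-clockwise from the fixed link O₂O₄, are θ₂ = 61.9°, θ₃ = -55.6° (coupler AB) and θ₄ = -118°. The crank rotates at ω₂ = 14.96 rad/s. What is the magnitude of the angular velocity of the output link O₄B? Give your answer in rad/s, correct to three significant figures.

5.68

ω₂ = 14.96 rad/s
Differentiating the loop-closure r₂e^{iθ₂}+r₃e^{iθ₃}=r₁+r₄e^{iθ₄} gives r₂ω₂e^{iθ₂}+r₃ω₃e^{iθ₃}=r₄ω₄e^{iθ₄}.
Eliminating the other unknown: ω₄ = r₂ω₂ sin(θ₂−θ₃) / [r₄ sin(θ₄−θ₃)].
Numerator sine = +0.88701; denominator sine = -0.88620.
Result = 0.1125·14.96·(+0.88701) / (0.2967·(-0.88620)) = -5.6776 rad/s; magnitude 5.6776 rad/s.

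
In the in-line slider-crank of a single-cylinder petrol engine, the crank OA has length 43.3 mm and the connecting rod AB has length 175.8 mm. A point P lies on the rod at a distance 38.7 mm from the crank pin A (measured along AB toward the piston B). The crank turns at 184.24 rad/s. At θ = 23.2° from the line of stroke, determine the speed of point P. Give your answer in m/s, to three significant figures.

6.60

ω = 184.2 rad/s.  Crank-pin speed |V_A| = rω = 7.9776 m/s, perpendicular to OA.
Rod angle: sinφ = −(r/L) sinθ ⇒ φ = -5.568°; ω_rod = −rω cosθ/√(L²−r²sin²θ) = -41.907 rad/s.
V_P = V_A + ω_rod × AP, with AP = 0.0387 m along the rod.
Components: V_Px = −rω sinθ − a·ω_rod·sinφ = -3.3001 m/s;  V_Py = rω cosθ + a·ω_rod·cosφ = +5.7183 m/s.
|V_P| = √(V_Px² + V_Py²) = 6.6023 m/s.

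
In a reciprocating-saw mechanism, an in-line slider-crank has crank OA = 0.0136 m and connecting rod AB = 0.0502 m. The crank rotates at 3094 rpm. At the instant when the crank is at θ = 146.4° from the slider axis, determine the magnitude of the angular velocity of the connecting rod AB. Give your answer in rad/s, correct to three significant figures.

73.9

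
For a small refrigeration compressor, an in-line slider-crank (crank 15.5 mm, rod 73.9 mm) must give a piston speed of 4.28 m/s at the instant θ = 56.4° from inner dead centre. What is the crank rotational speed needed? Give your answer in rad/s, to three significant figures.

For an in-line slider-crank, |v_piston| = rω|sinθ|·[1 + r cosθ/√(L² − r² sin²θ)].
With r = 0.0155 m, L = 0.0739 m, θ = 56.4°: the bracketed kinematic factor |dx/dθ| = 0.014432 m.
ω = v/|dx/dθ| = 4.28/0.014432 = 296.56 rad/s.

297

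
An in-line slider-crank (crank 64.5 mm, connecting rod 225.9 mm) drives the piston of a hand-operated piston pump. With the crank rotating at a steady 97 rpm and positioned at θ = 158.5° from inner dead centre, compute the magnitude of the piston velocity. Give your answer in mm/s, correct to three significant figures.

176

ω = 2π·97/60 = 10.16 rad/s
For an in-line slider-crank, x = r cosθ + √(L² − r² sin²θ), so v = −rω sinθ·[1 + r cosθ/√(L² − r² sin²θ)].
With r = 0.0645 m, L = 0.2259 m, θ = 158.5°: √(L² − r² sin²θ) = 0.22466 m.
v = −0.0645·10.16·0.36650·[1 + 0.0645·-0.93042/0.22466] = -0.17598 m/s.
|v| = 0.17598 m/s = 175.98 mm/s.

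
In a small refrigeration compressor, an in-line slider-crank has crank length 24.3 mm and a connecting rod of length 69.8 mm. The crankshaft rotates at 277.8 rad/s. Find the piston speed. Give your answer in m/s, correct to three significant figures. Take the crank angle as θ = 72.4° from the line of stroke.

7.15

ω = 277.8 rad/s
For an in-line slider-crank, x = r cosθ + √(L² − r² sin²θ), so v = −rω sinθ·[1 + r cosθ/√(L² − r² sin²θ)].
With r = 0.0243 m, L = 0.0698 m, θ = 72.4°: √(L² − r² sin²θ) = 0.065845 m.
v = −0.0243·277.8·0.95319·[1 + 0.0243·0.30237/0.065845] = -7.1526 m/s.
|v| = 7.1526 m/s.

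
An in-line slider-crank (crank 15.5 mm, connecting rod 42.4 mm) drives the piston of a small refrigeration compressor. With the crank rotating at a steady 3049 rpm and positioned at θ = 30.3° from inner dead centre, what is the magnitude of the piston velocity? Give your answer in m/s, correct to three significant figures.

ω = 2π·3049/60 = 319.3 rad/s
For an in-line slider-crank, x = r cosθ + √(L² − r² sin²θ), so v = −rω sinθ·[1 + r cosθ/√(L² − r² sin²θ)].
With r = 0.0155 m, L = 0.0424 m, θ = 30.3°: √(L² − r² sin²θ) = 0.041673 m.
v = −0.0155·319.3·0.50453·[1 + 0.0155·0.86340/0.041673] = -3.2988 m/s.
|v| = 3.2988 m/s.

3.30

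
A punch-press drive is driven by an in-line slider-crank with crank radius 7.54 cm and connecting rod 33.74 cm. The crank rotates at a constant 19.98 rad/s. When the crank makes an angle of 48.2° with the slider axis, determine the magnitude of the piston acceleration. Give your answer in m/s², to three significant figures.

19.4

ω = 19.98 rad/s
x(θ) = r cosθ + √(L² − r² sin²θ); with ω constant, a = ω²·d²x/dθ².
d²x/dθ² = −r cosθ − r²(cos2θ)/√u − r⁴ sin²2θ/(4u^{3/2}),  u = L² − r² sin²θ = 0.110679 m².
Substituting r = 0.0754 m, L = 0.3374 m, θ = 48.2°: d²x/dθ² = -0.048568 m.
a = ω²·d²x/dθ² = (19.98)²·(-0.048568) = -19.389 m/s²;  |a| = 19.389 m/s².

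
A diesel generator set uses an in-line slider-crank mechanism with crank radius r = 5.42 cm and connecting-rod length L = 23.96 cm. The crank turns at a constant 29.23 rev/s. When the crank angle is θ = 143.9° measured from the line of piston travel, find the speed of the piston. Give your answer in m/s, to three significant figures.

4.78

ω = 2π·29.2 = 183.7 rad/s
For an in-line slider-crank, x = r cosθ + √(L² − r² sin²θ), so v = −rω sinθ·[1 + r cosθ/√(L² − r² sin²θ)].
With r = 0.0542 m, L = 0.2396 m, θ = 143.9°: √(L² − r² sin²θ) = 0.23746 m.
v = −0.0542·183.7·0.58920·[1 + 0.0542·-0.80799/0.23746] = -4.7834 m/s.
|v| = 4.7834 m/s.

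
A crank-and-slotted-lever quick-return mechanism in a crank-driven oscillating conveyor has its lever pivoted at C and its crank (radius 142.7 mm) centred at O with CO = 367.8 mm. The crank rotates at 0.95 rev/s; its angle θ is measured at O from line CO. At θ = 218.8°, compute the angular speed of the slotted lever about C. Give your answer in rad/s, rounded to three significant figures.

ω = 5.969 rad/s (from 0.95 rev/s).
Crank pin A relative to C: A = (d + r cosθ, r sinθ); lever angle φ = atan2(r sinθ, d + r cosθ).
Differentiating tanφ: φ̇ = rω(d cosθ + r)/(d² + r² + 2dr cosθ).
d² + r² + 2dr cosθ = |CA|² = 0.0738329 m²;  d cosθ + r = -0.14394 m.
|ω_lever| = |0.1427·5.969·-0.14394| / 0.0738329 = 1.6606 rad/s.

1.66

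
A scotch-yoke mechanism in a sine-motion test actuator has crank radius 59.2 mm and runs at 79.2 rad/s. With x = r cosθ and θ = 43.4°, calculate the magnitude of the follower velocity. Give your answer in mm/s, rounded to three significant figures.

ω = 79.2 rad/s
x = r cosθ ⇒ ẋ = −rω sinθ.
|v| = rω|sinθ| = 0.0592·79.2·|sin 43.4°| = 3.2215 m/s = 3221.5 mm/s.

3220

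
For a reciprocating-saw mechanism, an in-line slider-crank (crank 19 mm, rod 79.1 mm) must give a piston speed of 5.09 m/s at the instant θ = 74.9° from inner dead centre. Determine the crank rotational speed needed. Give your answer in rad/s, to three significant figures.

For an in-line slider-crank, |v_piston| = rω|sinθ|·[1 + r cosθ/√(L² − r² sin²θ)].
With r = 0.019 m, L = 0.0791 m, θ = 74.9°: the bracketed kinematic factor |dx/dθ| = 0.019524 m.
ω = v/|dx/dθ| = 5.09/0.019524 = 260.7 rad/s.

261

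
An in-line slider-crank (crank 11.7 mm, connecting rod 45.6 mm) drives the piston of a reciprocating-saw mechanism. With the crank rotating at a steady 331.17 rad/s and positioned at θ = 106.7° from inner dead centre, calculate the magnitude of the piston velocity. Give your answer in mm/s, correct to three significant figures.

3430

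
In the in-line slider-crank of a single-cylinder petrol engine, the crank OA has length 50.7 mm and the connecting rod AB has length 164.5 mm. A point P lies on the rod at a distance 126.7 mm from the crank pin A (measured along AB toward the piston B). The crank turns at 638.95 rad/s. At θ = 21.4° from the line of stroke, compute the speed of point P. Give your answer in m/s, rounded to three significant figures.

16.0

ω = 639 rad/s.  Crank-pin speed |V_A| = rω = 32.395 m/s, perpendicular to OA.
Rod angle: sinφ = −(r/L) sinθ ⇒ φ = -6.457°; ω_rod = −rω cosθ/√(L²−r²sin²θ) = -184.52 rad/s.
V_P = V_A + ω_rod × AP, with AP = 0.1267 m along the rod.
Components: V_Px = −rω sinθ − a·ω_rod·sinφ = -14.449 m/s;  V_Py = rω cosθ + a·ω_rod·cosφ = +6.9307 m/s.
|V_P| = √(V_Px² + V_Py²) = 16.025 m/s.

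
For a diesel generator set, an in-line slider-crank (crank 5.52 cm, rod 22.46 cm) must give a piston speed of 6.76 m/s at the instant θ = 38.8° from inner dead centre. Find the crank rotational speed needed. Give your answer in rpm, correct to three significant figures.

1560

For an in-line slider-crank, |v_piston| = rω|sinθ|·[1 + r cosθ/√(L² − r² sin²θ)].
With r = 0.0552 m, L = 0.2246 m, θ = 38.8°: the bracketed kinematic factor |dx/dθ| = 0.041294 m.
ω = v/|dx/dθ| = 6.76/0.041294 = 163.71 rad/s.
N = 60ω/(2π) = 1563.3 rpm.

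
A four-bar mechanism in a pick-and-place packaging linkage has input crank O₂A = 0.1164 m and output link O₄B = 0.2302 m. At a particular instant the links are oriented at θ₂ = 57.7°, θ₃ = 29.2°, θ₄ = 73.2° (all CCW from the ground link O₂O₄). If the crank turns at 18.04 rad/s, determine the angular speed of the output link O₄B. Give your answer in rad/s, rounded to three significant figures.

6.27

ω₂ = 18.04 rad/s
Differentiating the loop-closure r₂e^{iθ₂}+r₃e^{iθ₃}=r₁+r₄e^{iθ₄} gives r₂ω₂e^{iθ₂}+r₃ω₃e^{iθ₃}=r₄ω₄e^{iθ₄}.
Eliminating the other unknown: ω₄ = r₂ω₂ sin(θ₂−θ₃) / [r₄ sin(θ₄−θ₃)].
Numerator sine = +0.47716; denominator sine = +0.69466.
Result = 0.1164·18.04·(+0.47716) / (0.2302·(+0.69466)) = +6.2658 rad/s; magnitude 6.2658 rad/s.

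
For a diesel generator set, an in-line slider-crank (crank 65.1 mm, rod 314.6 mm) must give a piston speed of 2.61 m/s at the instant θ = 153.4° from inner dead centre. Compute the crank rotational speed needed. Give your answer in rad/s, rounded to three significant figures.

For an in-line slider-crank, |v_piston| = rω|sinθ|·[1 + r cosθ/√(L² − r² sin²θ)].
With r = 0.0651 m, L = 0.3146 m, θ = 153.4°: the bracketed kinematic factor |dx/dθ| = 0.023732 m.
ω = v/|dx/dθ| = 2.61/0.023732 = 109.98 rad/s.

110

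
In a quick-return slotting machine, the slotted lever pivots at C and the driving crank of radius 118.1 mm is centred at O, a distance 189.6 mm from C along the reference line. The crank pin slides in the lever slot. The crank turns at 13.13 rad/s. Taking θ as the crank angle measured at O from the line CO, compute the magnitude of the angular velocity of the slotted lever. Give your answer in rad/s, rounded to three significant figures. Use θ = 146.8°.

5.06

ω = 13.13 rad/s
Crank pin A relative to C: A = (d + r cosθ, r sinθ); lever angle φ = atan2(r sinθ, d + r cosθ).
Differentiating tanφ: φ̇ = rω(d cosθ + r)/(d² + r² + 2dr cosθ).
d² + r² + 2dr cosθ = |CA|² = 0.0124225 m²;  d cosθ + r = -0.040551 m.
|ω_lever| = |0.1181·13.13·-0.040551| / 0.0124225 = 5.0618 rad/s.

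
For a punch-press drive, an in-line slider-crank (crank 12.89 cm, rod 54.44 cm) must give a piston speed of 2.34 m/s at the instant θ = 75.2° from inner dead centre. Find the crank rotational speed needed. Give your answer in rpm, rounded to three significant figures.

169

For an in-line slider-crank, |v_piston| = rω|sinθ|·[1 + r cosθ/√(L² − r² sin²θ)].
With r = 0.1289 m, L = 0.5444 m, θ = 75.2°: the bracketed kinematic factor |dx/dθ| = 0.13237 m.
ω = v/|dx/dθ| = 2.34/0.13237 = 17.678 rad/s.
N = 60ω/(2π) = 168.81 rpm.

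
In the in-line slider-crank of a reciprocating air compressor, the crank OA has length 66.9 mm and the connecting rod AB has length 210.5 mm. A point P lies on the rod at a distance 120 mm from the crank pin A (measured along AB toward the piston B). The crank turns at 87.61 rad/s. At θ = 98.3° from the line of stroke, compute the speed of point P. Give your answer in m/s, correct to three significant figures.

ω = 87.61 rad/s.  Crank-pin speed |V_A| = rω = 5.8611 m/s, perpendicular to OA.
Rod angle: sinφ = −(r/L) sinθ ⇒ φ = -18.330°; ω_rod = −rω cosθ/√(L²−r²sin²θ) = +4.2343 rad/s.
V_P = V_A + ω_rod × AP, with AP = 0.12 m along the rod.
Components: V_Px = −rω sinθ − a·ω_rod·sinφ = -5.6399 m/s;  V_Py = rω cosθ + a·ω_rod·cosφ = -0.36376 m/s.
|V_P| = √(V_Px² + V_Py²) = 5.6516 m/s.

5.65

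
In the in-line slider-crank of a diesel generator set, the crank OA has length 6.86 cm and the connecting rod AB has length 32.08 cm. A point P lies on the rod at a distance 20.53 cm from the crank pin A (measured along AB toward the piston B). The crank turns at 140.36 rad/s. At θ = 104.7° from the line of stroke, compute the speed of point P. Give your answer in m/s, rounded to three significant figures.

9.03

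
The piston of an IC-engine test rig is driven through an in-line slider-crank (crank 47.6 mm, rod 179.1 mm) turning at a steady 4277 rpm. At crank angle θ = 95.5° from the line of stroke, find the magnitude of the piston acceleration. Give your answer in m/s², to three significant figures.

3500

ω = 2π·4277/60 = 447.9 rad/s
x(θ) = r cosθ + √(L² − r² sin²θ); with ω constant, a = ω²·d²x/dθ².
d²x/dθ² = −r cosθ − r²(cos2θ)/√u − r⁴ sin²2θ/(4u^{3/2}),  u = L² − r² sin²θ = 0.0298319 m².
Substituting r = 0.0476 m, L = 0.1791 m, θ = 95.5°: d²x/dθ² = +0.01743 m.
a = ω²·d²x/dθ² = (447.9)²·(+0.01743) = +3496.6 m/s²;  |a| = 3496.6 m/s².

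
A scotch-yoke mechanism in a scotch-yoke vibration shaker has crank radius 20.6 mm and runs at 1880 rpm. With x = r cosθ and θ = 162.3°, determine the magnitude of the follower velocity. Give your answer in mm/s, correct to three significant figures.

ω = 196.9 rad/s (from 1880 rpm).
x = r cosθ ⇒ ẋ = −rω sinθ.
|v| = rω|sinθ| = 0.0206·196.9·|sin 162.3°| = 1.233 m/s = 1233 mm/s.

1230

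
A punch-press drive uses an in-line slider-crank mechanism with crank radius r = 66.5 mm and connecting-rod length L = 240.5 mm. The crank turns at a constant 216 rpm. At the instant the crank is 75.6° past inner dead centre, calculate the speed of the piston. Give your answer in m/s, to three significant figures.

1.56

ω = 2π·216/60 = 22.62 rad/s
For an in-line slider-crank, x = r cosθ + √(L² − r² sin²θ), so v = −rω sinθ·[1 + r cosθ/√(L² − r² sin²θ)].
With r = 0.0665 m, L = 0.2405 m, θ = 75.6°: √(L² − r² sin²θ) = 0.23171 m.
v = −0.0665·22.62·0.96858·[1 + 0.0665·0.24869/0.23171] = -1.5609 m/s.
|v| = 1.5609 m/s.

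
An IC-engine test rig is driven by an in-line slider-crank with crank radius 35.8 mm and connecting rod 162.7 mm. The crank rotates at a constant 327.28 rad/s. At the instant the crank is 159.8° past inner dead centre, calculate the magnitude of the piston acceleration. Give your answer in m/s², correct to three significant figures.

ω = 327.3 rad/s
x(θ) = r cosθ + √(L² − r² sin²θ); with ω constant, a = ω²·d²x/dθ².
d²x/dθ² = −r cosθ − r²(cos2θ)/√u − r⁴ sin²2θ/(4u^{3/2}),  u = L² − r² sin²θ = 0.0263185 m².
Substituting r = 0.0358 m, L = 0.1627 m, θ = 159.8°: d²x/dθ² = +0.027541 m.
a = ω²·d²x/dθ² = (327.3)²·(+0.027541) = +2950 m/s²;  |a| = 2950 m/s².

2950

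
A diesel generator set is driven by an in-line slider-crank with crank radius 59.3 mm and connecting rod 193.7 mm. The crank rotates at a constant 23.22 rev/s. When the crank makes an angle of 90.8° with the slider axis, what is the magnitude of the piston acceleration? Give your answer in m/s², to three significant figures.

423

ω = 2π·23.2 = 145.9 rad/s
x(θ) = r cosθ + √(L² − r² sin²θ); with ω constant, a = ω²·d²x/dθ².
d²x/dθ² = −r cosθ − r²(cos2θ)/√u − r⁴ sin²2θ/(4u^{3/2}),  u = L² − r² sin²θ = 0.0340039 m².
Substituting r = 0.0593 m, L = 0.1937 m, θ = 90.8°: d²x/dθ² = +0.01989 m.
a = ω²·d²x/dθ² = (145.9)²·(+0.01989) = +423.37 m/s²;  |a| = 423.37 m/s².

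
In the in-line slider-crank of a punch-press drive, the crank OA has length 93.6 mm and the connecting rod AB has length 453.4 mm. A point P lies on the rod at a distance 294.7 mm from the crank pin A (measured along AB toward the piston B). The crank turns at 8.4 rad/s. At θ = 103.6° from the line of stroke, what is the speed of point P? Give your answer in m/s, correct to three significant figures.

0.742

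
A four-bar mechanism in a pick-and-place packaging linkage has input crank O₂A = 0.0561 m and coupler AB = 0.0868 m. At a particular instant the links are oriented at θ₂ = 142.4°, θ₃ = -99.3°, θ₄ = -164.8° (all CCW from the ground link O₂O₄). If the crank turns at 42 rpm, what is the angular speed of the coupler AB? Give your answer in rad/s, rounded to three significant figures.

ω₂ = 4.398 rad/s (from 42 rpm).
Differentiating the loop-closure r₂e^{iθ₂}+r₃e^{iθ₃}=r₁+r₄e^{iθ₄} gives r₂ω₂e^{iθ₂}+r₃ω₃e^{iθ₃}=r₄ω₄e^{iθ₄}.
Eliminating the other unknown: ω₃ = r₂ω₂ sin(θ₄−θ₂) / [r₃ sin(θ₃−θ₄)].
Numerator sine = +0.79653; denominator sine = +0.90996.
Result = 0.0561·4.398·(+0.79653) / (0.0868·(+0.90996)) = +2.4883 rad/s; magnitude 2.4883 rad/s.

2.49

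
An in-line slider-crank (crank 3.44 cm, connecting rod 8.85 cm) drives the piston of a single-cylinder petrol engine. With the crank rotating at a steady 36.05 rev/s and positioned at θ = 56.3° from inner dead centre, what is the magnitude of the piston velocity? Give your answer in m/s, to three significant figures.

ω = 2π·36 = 226.5 rad/s
For an in-line slider-crank, x = r cosθ + √(L² − r² sin²θ), so v = −rω sinθ·[1 + r cosθ/√(L² − r² sin²θ)].
With r = 0.0344 m, L = 0.0885 m, θ = 56.3°: √(L² − r² sin²θ) = 0.083745 m.
v = −0.0344·226.5·0.83195·[1 + 0.0344·0.55484/0.083745] = -7.96 m/s.
|v| = 7.96 m/s.

7.96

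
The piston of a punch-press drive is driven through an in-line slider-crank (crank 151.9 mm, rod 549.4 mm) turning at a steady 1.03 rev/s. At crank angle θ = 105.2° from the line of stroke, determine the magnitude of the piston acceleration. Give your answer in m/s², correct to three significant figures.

3.23

ω = 2π·1.03 = 6.472 rad/s
x(θ) = r cosθ + √(L² − r² sin²θ); with ω constant, a = ω²·d²x/dθ².
d²x/dθ² = −r cosθ − r²(cos2θ)/√u − r⁴ sin²2θ/(4u^{3/2}),  u = L² − r² sin²θ = 0.280353 m².
Substituting r = 0.1519 m, L = 0.5494 m, θ = 105.2°: d²x/dθ² = +0.077183 m.
a = ω²·d²x/dθ² = (6.472)²·(+0.077183) = +3.2326 m/s²;  |a| = 3.2326 m/s².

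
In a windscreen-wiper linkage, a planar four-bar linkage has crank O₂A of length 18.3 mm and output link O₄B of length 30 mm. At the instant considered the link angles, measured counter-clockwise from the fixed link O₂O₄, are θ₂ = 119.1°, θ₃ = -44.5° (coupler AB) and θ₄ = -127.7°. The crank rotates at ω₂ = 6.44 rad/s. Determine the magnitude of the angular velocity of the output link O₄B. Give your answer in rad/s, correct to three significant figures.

ω₂ = 6.44 rad/s
Differentiating the loop-closure r₂e^{iθ₂}+r₃e^{iθ₃}=r₁+r₄e^{iθ₄} gives r₂ω₂e^{iθ₂}+r₃ω₃e^{iθ₃}=r₄ω₄e^{iθ₄}.
Eliminating the other unknown: ω₄ = r₂ω₂ sin(θ₂−θ₃) / [r₄ sin(θ₄−θ₃)].
Numerator sine = +0.28234; denominator sine = -0.99297.
Result = 0.0183·6.44·(+0.28234) / (0.03·(-0.99297)) = -1.117 rad/s; magnitude 1.117 rad/s.

1.12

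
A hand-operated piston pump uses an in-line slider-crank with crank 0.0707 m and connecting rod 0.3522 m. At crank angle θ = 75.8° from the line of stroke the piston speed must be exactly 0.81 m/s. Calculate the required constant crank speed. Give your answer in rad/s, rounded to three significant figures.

For an in-line slider-crank, |v_piston| = rω|sinθ|·[1 + r cosθ/√(L² − r² sin²θ)].
With r = 0.0707 m, L = 0.3522 m, θ = 75.8°: the bracketed kinematic factor |dx/dθ| = 0.071981 m.
ω = v/|dx/dθ| = 0.81/0.071981 = 11.253 rad/s.

11.3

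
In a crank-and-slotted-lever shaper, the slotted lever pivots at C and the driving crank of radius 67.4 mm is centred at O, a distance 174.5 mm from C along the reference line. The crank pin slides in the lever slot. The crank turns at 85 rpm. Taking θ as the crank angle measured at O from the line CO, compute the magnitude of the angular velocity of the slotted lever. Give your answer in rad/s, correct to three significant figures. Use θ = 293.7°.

ω = 8.901 rad/s (from 85 rpm).
Crank pin A relative to C: A = (d + r cosθ, r sinθ); lever angle φ = atan2(r sinθ, d + r cosθ).
Differentiating tanφ: φ̇ = rω(d cosθ + r)/(d² + r² + 2dr cosθ).
d² + r² + 2dr cosθ = |CA|² = 0.0444479 m²;  d cosθ + r = +0.13754 m.
|ω_lever| = |0.0674·8.901·+0.13754| / 0.0444479 = 1.8565 rad/s.

1.86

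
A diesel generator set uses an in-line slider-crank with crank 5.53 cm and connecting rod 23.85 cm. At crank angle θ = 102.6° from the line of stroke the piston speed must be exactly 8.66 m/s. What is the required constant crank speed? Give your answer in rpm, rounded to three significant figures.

1620

For an in-line slider-crank, |v_piston| = rω|sinθ|·[1 + r cosθ/√(L² − r² sin²θ)].
With r = 0.0553 m, L = 0.2385 m, θ = 102.6°: the bracketed kinematic factor |dx/dθ| = 0.051166 m.
ω = v/|dx/dθ| = 8.66/0.051166 = 169.25 rad/s.
N = 60ω/(2π) = 1616.3 rpm.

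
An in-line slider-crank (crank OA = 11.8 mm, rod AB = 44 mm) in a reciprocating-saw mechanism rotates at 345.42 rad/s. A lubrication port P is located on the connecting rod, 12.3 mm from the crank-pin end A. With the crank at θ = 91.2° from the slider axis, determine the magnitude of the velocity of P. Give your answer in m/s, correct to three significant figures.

ω = 345.4 rad/s.  Crank-pin speed |V_A| = rω = 4.076 m/s, perpendicular to OA.
Rod angle: sinφ = −(r/L) sinθ ⇒ φ = -15.553°; ω_rod = −rω cosθ/√(L²−r²sin²θ) = +2.0137 rad/s.
V_P = V_A + ω_rod × AP, with AP = 0.0123 m along the rod.
Components: V_Px = −rω sinθ − a·ω_rod·sinφ = -4.0684 m/s;  V_Py = rω cosθ + a·ω_rod·cosφ = -0.061498 m/s.
|V_P| = √(V_Px² + V_Py²) = 4.0689 m/s.

4.07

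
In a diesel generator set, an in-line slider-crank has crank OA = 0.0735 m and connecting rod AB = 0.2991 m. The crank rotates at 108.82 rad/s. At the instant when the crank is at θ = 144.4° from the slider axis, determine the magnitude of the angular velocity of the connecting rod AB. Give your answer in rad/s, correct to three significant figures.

22.0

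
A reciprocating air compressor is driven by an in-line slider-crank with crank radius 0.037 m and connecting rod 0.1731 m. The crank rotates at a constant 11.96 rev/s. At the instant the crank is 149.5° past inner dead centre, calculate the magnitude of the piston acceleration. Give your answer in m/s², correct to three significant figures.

158

ω = 2π·12 = 75.15 rad/s
x(θ) = r cosθ + √(L² − r² sin²θ); with ω constant, a = ω²·d²x/dθ².
d²x/dθ² = −r cosθ − r²(cos2θ)/√u − r⁴ sin²2θ/(4u^{3/2}),  u = L² − r² sin²θ = 0.029611 m².
Substituting r = 0.037 m, L = 0.1731 m, θ = 149.5°: d²x/dθ² = +0.027953 m.
a = ω²·d²x/dθ² = (75.15)²·(+0.027953) = +157.85 m/s²;  |a| = 157.85 m/s².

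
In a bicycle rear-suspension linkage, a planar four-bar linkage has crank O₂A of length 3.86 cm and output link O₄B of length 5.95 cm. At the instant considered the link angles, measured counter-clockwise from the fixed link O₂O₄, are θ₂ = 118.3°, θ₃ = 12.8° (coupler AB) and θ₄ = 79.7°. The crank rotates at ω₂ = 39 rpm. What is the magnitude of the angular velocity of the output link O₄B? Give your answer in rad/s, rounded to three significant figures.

2.78

ω₂ = 4.084 rad/s (from 39 rpm).
Differentiating the loop-closure r₂e^{iθ₂}+r₃e^{iθ₃}=r₁+r₄e^{iθ₄} gives r₂ω₂e^{iθ₂}+r₃ω₃e^{iθ₃}=r₄ω₄e^{iθ₄}.
Eliminating the other unknown: ω₄ = r₂ω₂ sin(θ₂−θ₃) / [r₄ sin(θ₄−θ₃)].
Numerator sine = +0.96363; denominator sine = +0.91982.
Result = 0.0386·4.084·(+0.96363) / (0.0595·(+0.91982)) = +2.7757 rad/s; magnitude 2.7757 rad/s.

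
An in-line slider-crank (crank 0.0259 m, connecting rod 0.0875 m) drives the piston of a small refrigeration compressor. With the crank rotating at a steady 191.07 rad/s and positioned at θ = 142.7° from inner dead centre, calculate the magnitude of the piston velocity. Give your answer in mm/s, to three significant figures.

2280

ω = 191.1 rad/s
For an in-line slider-crank, x = r cosθ + √(L² − r² sin²θ), so v = −rω sinθ·[1 + r cosθ/√(L² − r² sin²θ)].
With r = 0.0259 m, L = 0.0875 m, θ = 142.7°: √(L² − r² sin²θ) = 0.086081 m.
v = −0.0259·191.1·0.60599·[1 + 0.0259·-0.79547/0.086081] = -2.2811 m/s.
|v| = 2.2811 m/s = 2281.1 mm/s.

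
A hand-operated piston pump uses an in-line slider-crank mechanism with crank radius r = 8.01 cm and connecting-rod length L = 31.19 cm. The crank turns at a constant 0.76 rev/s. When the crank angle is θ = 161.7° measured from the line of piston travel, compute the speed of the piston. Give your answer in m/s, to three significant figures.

0.0907

ω = 2π·0.76 = 4.775 rad/s
For an in-line slider-crank, x = r cosθ + √(L² − r² sin²θ), so v = −rω sinθ·[1 + r cosθ/√(L² − r² sin²θ)].
With r = 0.0801 m, L = 0.3119 m, θ = 161.7°: √(L² − r² sin²θ) = 0.31088 m.
v = −0.0801·4.775·0.31399·[1 + 0.0801·-0.94943/0.31088] = -0.090721 m/s.
|v| = 0.090721 m/s.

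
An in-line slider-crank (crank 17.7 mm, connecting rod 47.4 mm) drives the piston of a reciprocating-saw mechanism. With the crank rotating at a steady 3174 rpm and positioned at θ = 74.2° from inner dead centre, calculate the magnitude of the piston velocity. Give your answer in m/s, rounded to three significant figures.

6.28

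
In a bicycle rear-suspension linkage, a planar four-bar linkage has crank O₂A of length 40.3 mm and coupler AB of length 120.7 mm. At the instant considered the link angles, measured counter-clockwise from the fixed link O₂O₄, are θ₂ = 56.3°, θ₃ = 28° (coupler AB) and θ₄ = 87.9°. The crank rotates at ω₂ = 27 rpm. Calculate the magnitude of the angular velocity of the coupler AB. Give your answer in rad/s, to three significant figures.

ω₂ = 2.827 rad/s (from 27 rpm).
Differentiating the loop-closure r₂e^{iθ₂}+r₃e^{iθ₃}=r₁+r₄e^{iθ₄} gives r₂ω₂e^{iθ₂}+r₃ω₃e^{iθ₃}=r₄ω₄e^{iθ₄}.
Eliminating the other unknown: ω₃ = r₂ω₂ sin(θ₄−θ₂) / [r₃ sin(θ₃−θ₄)].
Numerator sine = +0.52399; denominator sine = -0.86515.
Result = 0.0403·2.827·(+0.52399) / (0.1207·(-0.86515)) = -0.57177 rad/s; magnitude 0.57177 rad/s.

0.572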